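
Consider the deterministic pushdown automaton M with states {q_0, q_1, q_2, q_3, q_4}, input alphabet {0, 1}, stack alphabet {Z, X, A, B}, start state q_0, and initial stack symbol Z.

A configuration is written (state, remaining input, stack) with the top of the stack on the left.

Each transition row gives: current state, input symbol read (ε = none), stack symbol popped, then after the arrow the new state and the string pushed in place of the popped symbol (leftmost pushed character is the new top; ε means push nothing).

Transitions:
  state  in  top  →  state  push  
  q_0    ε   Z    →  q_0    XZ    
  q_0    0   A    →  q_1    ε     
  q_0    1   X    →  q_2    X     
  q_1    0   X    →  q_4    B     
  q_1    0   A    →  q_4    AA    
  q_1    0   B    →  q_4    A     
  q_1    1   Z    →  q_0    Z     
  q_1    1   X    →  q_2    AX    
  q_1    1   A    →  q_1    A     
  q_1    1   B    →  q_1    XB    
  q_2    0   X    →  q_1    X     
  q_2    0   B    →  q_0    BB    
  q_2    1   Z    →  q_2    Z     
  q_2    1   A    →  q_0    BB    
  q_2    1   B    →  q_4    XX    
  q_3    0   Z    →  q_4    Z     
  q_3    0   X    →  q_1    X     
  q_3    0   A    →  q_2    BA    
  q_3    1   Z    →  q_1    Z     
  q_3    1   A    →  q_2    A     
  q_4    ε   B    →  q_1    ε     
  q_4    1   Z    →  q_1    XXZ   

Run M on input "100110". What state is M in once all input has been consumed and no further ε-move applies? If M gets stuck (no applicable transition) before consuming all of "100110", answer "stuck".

q_1

(q_0, 100110, Z) ⊢ (q_0, 100110, XZ) ⊢ (q_2, 00110, XZ) ⊢ (q_1, 0110, XZ) ⊢ (q_4, 110, BZ) ⊢ (q_1, 110, Z) ⊢ (q_0, 10, Z) ⊢ (q_0, 10, XZ) ⊢ (q_2, 0, XZ) ⊢ (q_1, ε, XZ)
All input consumed; M is in state q_1.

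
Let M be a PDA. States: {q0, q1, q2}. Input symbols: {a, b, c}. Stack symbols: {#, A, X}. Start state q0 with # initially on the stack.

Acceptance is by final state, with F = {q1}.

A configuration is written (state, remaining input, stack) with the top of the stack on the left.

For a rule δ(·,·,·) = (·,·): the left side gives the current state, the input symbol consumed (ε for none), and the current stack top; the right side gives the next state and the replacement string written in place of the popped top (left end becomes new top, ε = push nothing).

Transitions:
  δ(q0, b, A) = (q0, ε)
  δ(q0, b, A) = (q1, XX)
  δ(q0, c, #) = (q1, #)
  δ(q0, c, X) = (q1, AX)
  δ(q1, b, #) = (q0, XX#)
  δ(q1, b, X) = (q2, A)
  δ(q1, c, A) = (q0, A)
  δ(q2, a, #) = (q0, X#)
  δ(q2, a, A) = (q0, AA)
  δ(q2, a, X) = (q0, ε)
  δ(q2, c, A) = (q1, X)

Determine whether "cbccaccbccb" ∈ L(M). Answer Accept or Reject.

No computation consumes all input and reaches a final state.

Reject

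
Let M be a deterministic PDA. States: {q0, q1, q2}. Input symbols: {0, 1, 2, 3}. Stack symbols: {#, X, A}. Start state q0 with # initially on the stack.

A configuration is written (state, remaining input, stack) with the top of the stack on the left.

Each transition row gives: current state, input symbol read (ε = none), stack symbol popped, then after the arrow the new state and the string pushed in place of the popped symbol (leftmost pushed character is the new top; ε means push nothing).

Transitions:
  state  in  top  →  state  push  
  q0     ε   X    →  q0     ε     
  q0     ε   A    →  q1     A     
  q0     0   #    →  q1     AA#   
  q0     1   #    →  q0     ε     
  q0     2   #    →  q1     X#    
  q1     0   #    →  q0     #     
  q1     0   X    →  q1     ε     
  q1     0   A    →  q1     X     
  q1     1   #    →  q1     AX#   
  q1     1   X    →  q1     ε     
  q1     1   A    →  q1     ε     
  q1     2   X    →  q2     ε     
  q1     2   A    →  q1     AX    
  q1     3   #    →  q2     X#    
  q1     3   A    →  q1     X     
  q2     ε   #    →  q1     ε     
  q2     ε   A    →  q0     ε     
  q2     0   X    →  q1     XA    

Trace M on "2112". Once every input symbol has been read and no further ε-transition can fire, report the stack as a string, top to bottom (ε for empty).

AXX#

(q0, 2112, #) ⊢ (q1, 112, X#) ⊢ (q1, 12, #) ⊢ (q1, 2, AX#) ⊢ (q1, ε, AXX#)
All input consumed in state q1 with stack AXX#.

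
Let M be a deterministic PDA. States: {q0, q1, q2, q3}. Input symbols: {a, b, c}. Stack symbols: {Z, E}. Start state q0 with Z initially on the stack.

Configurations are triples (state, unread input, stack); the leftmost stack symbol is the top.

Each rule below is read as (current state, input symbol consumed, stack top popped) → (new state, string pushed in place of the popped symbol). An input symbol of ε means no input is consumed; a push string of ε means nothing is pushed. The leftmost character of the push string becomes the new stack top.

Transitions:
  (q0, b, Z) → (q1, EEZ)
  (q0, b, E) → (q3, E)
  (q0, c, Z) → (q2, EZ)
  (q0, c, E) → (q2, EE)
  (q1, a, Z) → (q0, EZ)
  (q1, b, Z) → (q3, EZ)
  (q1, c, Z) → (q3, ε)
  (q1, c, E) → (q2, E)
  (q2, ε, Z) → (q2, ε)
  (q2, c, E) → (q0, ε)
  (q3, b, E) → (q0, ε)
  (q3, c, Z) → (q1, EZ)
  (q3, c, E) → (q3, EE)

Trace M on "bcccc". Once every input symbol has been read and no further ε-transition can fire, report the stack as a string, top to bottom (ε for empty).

EZ

(q0, bcccc, Z) ⊢ (q1, cccc, EEZ) ⊢ (q2, ccc, EEZ) ⊢ (q0, cc, EZ) ⊢ (q2, c, EEZ) ⊢ (q0, ε, EZ)
All input consumed in state q0 with stack EZ.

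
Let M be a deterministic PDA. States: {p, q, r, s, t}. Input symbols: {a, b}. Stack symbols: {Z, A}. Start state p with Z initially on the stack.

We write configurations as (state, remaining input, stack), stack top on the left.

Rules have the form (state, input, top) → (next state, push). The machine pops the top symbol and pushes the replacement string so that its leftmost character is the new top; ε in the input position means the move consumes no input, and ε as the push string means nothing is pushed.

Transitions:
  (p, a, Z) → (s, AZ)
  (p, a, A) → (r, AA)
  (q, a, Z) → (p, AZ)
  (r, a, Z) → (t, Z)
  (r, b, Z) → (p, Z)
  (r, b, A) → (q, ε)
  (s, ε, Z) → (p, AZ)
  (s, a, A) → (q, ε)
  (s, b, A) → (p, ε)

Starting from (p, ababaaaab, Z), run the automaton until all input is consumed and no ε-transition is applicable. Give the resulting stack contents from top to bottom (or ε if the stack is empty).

(p, ababaaaab, Z)
  read a, top Z: go to s, push AZ → (s, babaaaab, AZ)
  read b, top A: go to p, push ε → (p, abaaaab, Z)
  read a, top Z: go to s, push AZ → (s, baaaab, AZ)
  read b, top A: go to p, push ε → (p, aaaab, Z)
  read a, top Z: go to s, push AZ → (s, aaab, AZ)
  read a, top A: go to q, push ε → (q, aab, Z)
  read a, top Z: go to p, push AZ → (p, ab, AZ)
  read a, top A: go to r, push AA → (r, b, AAZ)
  read b, top A: go to q, push ε → (q, ε, AZ)
All input consumed in state q with stack AZ.

AZ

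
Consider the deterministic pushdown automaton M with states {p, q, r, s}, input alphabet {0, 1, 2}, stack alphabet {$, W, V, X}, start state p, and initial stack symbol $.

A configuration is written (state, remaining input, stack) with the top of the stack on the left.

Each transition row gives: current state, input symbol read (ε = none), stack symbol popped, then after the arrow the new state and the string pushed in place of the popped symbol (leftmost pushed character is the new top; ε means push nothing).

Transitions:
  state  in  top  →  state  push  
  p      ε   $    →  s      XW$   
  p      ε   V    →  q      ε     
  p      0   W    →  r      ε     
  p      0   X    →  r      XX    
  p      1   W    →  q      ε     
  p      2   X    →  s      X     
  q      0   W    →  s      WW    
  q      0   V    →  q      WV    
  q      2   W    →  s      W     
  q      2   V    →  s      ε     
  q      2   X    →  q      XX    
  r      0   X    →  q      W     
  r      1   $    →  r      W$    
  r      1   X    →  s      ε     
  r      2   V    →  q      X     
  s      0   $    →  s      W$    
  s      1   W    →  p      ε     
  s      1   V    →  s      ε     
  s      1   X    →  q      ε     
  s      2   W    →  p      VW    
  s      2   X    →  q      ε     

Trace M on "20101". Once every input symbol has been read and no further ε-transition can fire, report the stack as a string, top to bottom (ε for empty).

W$

(p, 20101, $) ⊢ (s, 20101, XW$) ⊢ (q, 0101, W$) ⊢ (s, 101, WW$) ⊢ (p, 01, W$) ⊢ (r, 1, $) ⊢ (r, ε, W$)
All input consumed in state r with stack W$.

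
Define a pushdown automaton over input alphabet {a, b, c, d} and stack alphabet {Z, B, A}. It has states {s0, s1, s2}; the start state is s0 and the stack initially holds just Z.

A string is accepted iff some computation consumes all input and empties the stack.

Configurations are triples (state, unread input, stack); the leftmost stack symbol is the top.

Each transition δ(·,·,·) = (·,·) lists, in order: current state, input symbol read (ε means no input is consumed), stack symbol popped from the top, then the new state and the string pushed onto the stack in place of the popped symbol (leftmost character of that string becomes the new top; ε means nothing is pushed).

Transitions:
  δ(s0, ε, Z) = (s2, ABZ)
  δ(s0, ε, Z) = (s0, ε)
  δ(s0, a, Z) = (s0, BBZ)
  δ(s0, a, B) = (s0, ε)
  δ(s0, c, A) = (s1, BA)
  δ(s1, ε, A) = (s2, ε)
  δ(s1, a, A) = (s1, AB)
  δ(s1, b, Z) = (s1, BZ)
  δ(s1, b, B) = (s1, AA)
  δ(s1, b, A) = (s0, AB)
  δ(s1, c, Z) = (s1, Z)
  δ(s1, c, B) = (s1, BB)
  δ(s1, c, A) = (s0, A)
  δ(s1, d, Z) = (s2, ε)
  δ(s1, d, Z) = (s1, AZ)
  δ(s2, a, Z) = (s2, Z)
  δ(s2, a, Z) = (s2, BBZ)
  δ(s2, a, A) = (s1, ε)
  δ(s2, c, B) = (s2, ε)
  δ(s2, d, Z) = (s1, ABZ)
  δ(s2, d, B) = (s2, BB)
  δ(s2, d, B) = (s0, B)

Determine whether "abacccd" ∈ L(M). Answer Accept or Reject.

Accept

One accepting computation: (s0, abacccd, Z) ⊢ (s2, abacccd, ABZ) ⊢ (s1, bacccd, BZ) ⊢ (s1, acccd, AAZ) ⊢ (s2, acccd, AZ) ⊢ (s1, cccd, Z) ⊢ (s1, ccd, Z) ⊢ (s1, cd, Z) ⊢ (s1, d, Z) ⊢ (s2, ε, ε)
All input consumed and the stack is empty.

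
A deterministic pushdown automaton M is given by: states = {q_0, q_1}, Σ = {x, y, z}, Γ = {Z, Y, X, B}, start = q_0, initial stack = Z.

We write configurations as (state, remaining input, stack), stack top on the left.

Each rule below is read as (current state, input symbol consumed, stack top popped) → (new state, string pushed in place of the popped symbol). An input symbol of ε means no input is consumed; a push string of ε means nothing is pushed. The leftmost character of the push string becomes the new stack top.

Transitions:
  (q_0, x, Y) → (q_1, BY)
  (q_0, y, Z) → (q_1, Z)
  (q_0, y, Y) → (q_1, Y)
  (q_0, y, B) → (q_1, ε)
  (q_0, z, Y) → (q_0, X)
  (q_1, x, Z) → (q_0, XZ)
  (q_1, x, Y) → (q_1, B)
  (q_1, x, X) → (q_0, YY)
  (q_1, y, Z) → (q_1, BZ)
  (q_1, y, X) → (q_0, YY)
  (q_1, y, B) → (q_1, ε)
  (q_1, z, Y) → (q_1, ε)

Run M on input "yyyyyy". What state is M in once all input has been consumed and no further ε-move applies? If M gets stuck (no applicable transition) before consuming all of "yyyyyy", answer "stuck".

q_1

(q_0, yyyyyy, Z)
  read y, top Z: go to q_1, push Z → (q_1, yyyyy, Z)
  read y, top Z: go to q_1, push BZ → (q_1, yyyy, BZ)
  read y, top B: go to q_1, push ε → (q_1, yyy, Z)
  read y, top Z: go to q_1, push BZ → (q_1, yy, BZ)
  read y, top B: go to q_1, push ε → (q_1, y, Z)
  read y, top Z: go to q_1, push BZ → (q_1, ε, BZ)
All input consumed; M is in state q_1.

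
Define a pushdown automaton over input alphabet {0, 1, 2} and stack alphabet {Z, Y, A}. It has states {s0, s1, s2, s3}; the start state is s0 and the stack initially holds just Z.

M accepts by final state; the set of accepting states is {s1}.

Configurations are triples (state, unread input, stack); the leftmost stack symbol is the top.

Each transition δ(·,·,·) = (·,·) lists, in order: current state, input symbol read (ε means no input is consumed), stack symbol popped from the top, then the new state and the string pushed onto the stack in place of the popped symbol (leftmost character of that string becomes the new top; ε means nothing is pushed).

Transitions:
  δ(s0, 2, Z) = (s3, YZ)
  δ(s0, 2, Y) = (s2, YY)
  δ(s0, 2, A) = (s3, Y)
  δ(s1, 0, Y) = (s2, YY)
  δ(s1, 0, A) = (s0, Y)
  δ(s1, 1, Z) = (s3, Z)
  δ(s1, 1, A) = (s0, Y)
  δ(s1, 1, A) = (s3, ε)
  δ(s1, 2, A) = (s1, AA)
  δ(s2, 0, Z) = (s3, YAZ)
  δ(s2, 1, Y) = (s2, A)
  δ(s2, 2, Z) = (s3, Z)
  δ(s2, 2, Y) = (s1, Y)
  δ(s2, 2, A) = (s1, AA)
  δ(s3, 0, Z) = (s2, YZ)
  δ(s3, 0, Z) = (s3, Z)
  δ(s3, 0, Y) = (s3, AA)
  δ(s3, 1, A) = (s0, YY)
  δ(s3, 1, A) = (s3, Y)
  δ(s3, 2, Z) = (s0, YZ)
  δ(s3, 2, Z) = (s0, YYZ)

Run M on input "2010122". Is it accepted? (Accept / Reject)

Accept

One accepting computation: (s0, 2010122, Z) ⊢ (s3, 010122, YZ) ⊢ (s3, 10122, AAZ) ⊢ (s3, 0122, YAZ) ⊢ (s3, 122, AAAZ) ⊢ (s0, 22, YYAAZ) ⊢ (s2, 2, YYYAAZ) ⊢ (s1, ε, YYYAAZ)
All input consumed and state s1 ∈ F.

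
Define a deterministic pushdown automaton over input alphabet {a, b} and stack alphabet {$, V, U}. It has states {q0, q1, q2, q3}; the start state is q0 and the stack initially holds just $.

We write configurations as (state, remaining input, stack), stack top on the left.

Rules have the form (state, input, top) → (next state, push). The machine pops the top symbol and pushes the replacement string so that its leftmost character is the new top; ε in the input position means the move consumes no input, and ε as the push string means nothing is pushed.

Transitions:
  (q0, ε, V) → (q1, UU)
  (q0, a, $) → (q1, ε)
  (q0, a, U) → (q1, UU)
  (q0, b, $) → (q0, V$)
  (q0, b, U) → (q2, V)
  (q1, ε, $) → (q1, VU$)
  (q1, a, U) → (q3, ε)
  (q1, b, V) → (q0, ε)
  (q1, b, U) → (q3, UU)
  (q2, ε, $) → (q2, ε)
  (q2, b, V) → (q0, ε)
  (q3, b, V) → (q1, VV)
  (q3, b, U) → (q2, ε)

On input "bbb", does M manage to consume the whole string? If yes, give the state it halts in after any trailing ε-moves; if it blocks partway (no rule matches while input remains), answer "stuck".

(q0, bbb, $)
  read b, top $: go to q0, push V$ → (q0, bb, V$)
  ε-move, top V: go to q1, push UU → (q1, bb, UU$)
  read b, top U: go to q3, push UU → (q3, b, UUU$)
  read b, top U: go to q2, push ε → (q2, ε, UU$)
All input consumed; M is in state q2.

q2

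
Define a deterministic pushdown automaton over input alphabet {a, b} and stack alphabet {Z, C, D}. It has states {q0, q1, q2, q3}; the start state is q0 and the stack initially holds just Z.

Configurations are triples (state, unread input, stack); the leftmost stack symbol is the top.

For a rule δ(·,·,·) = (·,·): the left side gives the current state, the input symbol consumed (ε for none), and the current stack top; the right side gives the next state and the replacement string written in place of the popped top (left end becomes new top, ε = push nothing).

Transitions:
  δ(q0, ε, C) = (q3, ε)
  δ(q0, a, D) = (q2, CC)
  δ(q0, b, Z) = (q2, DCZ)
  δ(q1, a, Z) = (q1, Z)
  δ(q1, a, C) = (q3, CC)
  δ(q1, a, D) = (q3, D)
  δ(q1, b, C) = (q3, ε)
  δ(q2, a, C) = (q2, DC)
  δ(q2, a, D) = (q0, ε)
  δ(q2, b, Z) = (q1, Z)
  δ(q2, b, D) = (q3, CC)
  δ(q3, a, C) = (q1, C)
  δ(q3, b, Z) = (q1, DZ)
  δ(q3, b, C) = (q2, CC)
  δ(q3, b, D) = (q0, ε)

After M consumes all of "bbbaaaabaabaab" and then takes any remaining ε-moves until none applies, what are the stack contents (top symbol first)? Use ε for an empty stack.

CCCCCZ

(q0, bbbaaaabaabaab, Z)
  read b, top Z: go to q2, push DCZ → (q2, bbaaaabaabaab, DCZ)
  read b, top D: go to q3, push CC → (q3, baaaabaabaab, CCCZ)
  read b, top C: go to q2, push CC → (q2, aaaabaabaab, CCCCZ)
  read a, top C: go to q2, push DC → (q2, aaabaabaab, DCCCCZ)
  read a, top D: go to q0, push ε → (q0, aabaabaab, CCCCZ)
  ε-move, top C: go to q3, push ε → (q3, aabaabaab, CCCZ)
  read a, top C: go to q1, push C → (q1, abaabaab, CCCZ)
  read a, top C: go to q3, push CC → (q3, baabaab, CCCCZ)
  read b, top C: go to q2, push CC → (q2, aabaab, CCCCCZ)
  read a, top C: go to q2, push DC → (q2, abaab, DCCCCCZ)
  read a, top D: go to q0, push ε → (q0, baab, CCCCCZ)
  ε-move, top C: go to q3, push ε → (q3, baab, CCCCZ)
  read b, top C: go to q2, push CC → (q2, aab, CCCCCZ)
  read a, top C: go to q2, push DC → (q2, ab, DCCCCCZ)
  read a, top D: go to q0, push ε → (q0, b, CCCCCZ)
  ε-move, top C: go to q3, push ε → (q3, b, CCCCZ)
  read b, top C: go to q2, push CC → (q2, ε, CCCCCZ)
All input consumed in state q2 with stack CCCCCZ.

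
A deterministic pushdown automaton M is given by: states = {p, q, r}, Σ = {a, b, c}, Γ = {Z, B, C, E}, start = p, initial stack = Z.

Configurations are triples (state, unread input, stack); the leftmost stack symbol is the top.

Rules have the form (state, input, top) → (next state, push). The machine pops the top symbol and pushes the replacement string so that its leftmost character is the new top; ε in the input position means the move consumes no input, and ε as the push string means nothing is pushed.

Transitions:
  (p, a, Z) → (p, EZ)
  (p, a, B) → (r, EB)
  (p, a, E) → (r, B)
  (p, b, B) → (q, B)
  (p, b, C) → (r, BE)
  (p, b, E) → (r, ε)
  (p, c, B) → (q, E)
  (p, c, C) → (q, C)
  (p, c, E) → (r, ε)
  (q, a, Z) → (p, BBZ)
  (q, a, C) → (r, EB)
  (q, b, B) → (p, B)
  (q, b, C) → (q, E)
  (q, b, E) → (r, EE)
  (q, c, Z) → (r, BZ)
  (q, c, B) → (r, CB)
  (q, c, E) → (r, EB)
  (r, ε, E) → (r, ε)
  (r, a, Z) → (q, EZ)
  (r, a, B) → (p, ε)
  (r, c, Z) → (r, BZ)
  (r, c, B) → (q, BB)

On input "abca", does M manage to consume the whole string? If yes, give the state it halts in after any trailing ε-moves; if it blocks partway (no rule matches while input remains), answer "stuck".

p

(p, abca, Z) ⊢ (p, bca, EZ) ⊢ (r, ca, Z) ⊢ (r, a, BZ) ⊢ (p, ε, Z)
All input consumed; M is in state p.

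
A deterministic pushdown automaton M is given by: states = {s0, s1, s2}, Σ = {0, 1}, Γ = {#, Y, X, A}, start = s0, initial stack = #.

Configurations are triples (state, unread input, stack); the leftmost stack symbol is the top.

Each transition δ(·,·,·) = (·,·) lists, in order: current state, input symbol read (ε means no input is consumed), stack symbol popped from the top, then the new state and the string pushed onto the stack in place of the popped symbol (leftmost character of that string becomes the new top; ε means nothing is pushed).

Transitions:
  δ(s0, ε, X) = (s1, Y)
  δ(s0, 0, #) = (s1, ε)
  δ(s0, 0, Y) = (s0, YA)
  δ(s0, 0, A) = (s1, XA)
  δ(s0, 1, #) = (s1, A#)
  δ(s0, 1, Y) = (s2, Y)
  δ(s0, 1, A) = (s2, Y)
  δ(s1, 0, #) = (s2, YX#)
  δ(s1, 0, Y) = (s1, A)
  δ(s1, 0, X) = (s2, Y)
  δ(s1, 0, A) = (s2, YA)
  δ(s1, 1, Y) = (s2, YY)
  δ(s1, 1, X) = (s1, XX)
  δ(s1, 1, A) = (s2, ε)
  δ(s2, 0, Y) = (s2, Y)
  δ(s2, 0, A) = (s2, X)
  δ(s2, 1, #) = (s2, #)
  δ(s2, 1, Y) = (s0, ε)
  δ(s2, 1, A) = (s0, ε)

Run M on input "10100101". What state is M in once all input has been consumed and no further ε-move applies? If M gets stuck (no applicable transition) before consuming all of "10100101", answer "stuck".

(s0, 10100101, #)
  read 1, top #: go to s1, push A# → (s1, 0100101, A#)
  read 0, top A: go to s2, push YA → (s2, 100101, YA#)
  read 1, top Y: go to s0, push ε → (s0, 00101, A#)
  read 0, top A: go to s1, push XA → (s1, 0101, XA#)
  read 0, top X: go to s2, push Y → (s2, 101, YA#)
  read 1, top Y: go to s0, push ε → (s0, 01, A#)
  read 0, top A: go to s1, push XA → (s1, 1, XA#)
  read 1, top X: go to s1, push XX → (s1, ε, XXA#)
All input consumed; M is in state s1.

s1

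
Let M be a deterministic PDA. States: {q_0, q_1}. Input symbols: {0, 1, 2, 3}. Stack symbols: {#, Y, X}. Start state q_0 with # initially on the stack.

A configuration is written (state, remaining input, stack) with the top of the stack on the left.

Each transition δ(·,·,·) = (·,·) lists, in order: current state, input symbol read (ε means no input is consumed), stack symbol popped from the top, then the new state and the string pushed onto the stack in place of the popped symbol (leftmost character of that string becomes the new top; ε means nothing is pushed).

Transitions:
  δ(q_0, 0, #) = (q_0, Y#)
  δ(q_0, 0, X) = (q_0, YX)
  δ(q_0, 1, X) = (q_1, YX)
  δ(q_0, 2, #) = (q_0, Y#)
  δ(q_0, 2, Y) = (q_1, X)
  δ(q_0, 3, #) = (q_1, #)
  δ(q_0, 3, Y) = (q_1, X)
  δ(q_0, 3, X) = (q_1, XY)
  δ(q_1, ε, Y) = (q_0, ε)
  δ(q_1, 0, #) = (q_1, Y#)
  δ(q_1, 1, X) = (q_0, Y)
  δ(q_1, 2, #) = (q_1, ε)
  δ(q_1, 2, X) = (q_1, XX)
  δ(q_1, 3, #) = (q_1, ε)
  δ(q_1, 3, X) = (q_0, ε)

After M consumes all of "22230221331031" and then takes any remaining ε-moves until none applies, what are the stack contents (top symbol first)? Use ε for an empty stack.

(q_0, 22230221331031, #)
  read 2, top #: go to q_0, push Y# → (q_0, 2230221331031, Y#)
  read 2, top Y: go to q_1, push X → (q_1, 230221331031, X#)
  read 2, top X: go to q_1, push XX → (q_1, 30221331031, XX#)
  read 3, top X: go to q_0, push ε → (q_0, 0221331031, X#)
  read 0, top X: go to q_0, push YX → (q_0, 221331031, YX#)
  read 2, top Y: go to q_1, push X → (q_1, 21331031, XX#)
  read 2, top X: go to q_1, push XX → (q_1, 1331031, XXX#)
  read 1, top X: go to q_0, push Y → (q_0, 331031, YXX#)
  read 3, top Y: go to q_1, push X → (q_1, 31031, XXX#)
  read 3, top X: go to q_0, push ε → (q_0, 1031, XX#)
  read 1, top X: go to q_1, push YX → (q_1, 031, YXX#)
  ε-move, top Y: go to q_0, push ε → (q_0, 031, XX#)
  read 0, top X: go to q_0, push YX → (q_0, 31, YXX#)
  read 3, top Y: go to q_1, push X → (q_1, 1, XXX#)
  read 1, top X: go to q_0, push Y → (q_0, ε, YXX#)
All input consumed in state q_0 with stack YXX#.

YXX#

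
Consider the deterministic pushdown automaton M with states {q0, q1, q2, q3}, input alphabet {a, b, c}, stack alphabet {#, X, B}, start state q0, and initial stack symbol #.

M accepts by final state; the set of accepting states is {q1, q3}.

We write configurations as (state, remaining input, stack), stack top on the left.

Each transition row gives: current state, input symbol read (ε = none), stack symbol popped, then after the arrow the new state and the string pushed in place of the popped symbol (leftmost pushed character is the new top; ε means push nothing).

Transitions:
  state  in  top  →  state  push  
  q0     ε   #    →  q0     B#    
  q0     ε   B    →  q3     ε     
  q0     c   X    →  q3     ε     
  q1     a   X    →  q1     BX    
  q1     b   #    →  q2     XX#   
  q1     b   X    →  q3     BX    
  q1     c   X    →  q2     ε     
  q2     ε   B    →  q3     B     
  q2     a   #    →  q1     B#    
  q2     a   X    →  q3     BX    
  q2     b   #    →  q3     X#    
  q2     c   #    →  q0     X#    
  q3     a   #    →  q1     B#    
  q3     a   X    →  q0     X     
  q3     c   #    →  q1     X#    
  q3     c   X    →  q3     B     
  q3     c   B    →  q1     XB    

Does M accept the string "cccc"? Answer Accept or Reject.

Accept

(q0, cccc, #)
  ε-move, top #: go to q0, push B# → (q0, cccc, B#)
  ε-move, top B: go to q3, push ε → (q3, cccc, #)
  read c, top #: go to q1, push X# → (q1, ccc, X#)
  read c, top X: go to q2, push ε → (q2, cc, #)
  read c, top #: go to q0, push X# → (q0, c, X#)
  read c, top X: go to q3, push ε → (q3, ε, #)
All input consumed; state q3 ∈ F.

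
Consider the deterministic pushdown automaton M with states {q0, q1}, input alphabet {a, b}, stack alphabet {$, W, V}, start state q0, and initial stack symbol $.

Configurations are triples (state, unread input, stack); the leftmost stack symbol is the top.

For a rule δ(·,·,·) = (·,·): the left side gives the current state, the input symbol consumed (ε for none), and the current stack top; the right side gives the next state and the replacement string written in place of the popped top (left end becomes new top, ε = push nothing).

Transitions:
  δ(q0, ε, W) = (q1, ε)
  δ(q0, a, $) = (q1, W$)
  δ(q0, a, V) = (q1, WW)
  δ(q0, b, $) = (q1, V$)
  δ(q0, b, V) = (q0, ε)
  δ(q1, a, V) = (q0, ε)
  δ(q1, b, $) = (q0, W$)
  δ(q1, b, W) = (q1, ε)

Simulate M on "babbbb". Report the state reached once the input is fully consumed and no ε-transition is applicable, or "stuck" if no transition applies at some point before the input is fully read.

stuck

(q0, babbbb, $)
  read b, top $: go to q1, push V$ → (q1, abbbb, V$)
  read a, top V: go to q0, push ε → (q0, bbbb, $)
  read b, top $: go to q1, push V$ → (q1, bbb, V$)
No transition for (q1, b, top V); M blocks with input bbb remaining.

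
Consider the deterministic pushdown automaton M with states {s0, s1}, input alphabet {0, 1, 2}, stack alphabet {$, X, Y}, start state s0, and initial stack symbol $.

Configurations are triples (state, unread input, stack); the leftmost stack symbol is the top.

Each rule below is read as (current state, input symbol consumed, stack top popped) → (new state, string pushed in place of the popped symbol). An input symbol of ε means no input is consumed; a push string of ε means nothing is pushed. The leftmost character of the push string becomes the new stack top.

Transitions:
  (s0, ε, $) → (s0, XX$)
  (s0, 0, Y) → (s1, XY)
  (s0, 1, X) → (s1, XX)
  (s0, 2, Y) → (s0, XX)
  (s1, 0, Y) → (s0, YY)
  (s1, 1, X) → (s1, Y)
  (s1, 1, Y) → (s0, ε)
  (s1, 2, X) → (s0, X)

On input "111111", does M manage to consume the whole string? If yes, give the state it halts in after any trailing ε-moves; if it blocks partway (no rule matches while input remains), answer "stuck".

(s0, 111111, $)
  ε-move, top $: go to s0, push XX$ → (s0, 111111, XX$)
  read 1, top X: go to s1, push XX → (s1, 11111, XXX$)
  read 1, top X: go to s1, push Y → (s1, 1111, YXX$)
  read 1, top Y: go to s0, push ε → (s0, 111, XX$)
  read 1, top X: go to s1, push XX → (s1, 11, XXX$)
  read 1, top X: go to s1, push Y → (s1, 1, YXX$)
  read 1, top Y: go to s0, push ε → (s0, ε, XX$)
All input consumed; M is in state s0.

s0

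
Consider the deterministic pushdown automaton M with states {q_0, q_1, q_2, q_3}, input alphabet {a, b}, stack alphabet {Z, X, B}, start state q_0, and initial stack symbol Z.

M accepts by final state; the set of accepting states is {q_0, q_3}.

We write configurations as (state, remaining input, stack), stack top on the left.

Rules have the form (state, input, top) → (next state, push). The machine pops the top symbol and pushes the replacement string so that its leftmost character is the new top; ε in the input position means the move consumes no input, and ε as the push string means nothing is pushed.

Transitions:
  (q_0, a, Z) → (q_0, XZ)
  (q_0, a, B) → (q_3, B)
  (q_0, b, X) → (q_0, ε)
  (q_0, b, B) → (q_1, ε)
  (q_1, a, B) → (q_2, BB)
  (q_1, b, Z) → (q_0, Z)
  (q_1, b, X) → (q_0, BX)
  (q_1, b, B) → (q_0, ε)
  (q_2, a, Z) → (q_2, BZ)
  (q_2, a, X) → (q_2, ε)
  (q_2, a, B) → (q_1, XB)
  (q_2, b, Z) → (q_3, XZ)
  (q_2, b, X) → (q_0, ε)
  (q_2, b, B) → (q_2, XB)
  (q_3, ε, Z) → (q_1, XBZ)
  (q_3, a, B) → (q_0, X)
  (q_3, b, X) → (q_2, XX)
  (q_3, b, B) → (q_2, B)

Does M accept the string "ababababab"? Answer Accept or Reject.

(q_0, ababababab, Z)
  read a, top Z: go to q_0, push XZ → (q_0, babababab, XZ)
  read b, top X: go to q_0, push ε → (q_0, abababab, Z)
  read a, top Z: go to q_0, push XZ → (q_0, bababab, XZ)
  read b, top X: go to q_0, push ε → (q_0, ababab, Z)
  read a, top Z: go to q_0, push XZ → (q_0, babab, XZ)
  read b, top X: go to q_0, push ε → (q_0, abab, Z)
  read a, top Z: go to q_0, push XZ → (q_0, bab, XZ)
  read b, top X: go to q_0, push ε → (q_0, ab, Z)
  read a, top Z: go to q_0, push XZ → (q_0, b, XZ)
  read b, top X: go to q_0, push ε → (q_0, ε, Z)
All input consumed; state q_0 ∈ F.

Accept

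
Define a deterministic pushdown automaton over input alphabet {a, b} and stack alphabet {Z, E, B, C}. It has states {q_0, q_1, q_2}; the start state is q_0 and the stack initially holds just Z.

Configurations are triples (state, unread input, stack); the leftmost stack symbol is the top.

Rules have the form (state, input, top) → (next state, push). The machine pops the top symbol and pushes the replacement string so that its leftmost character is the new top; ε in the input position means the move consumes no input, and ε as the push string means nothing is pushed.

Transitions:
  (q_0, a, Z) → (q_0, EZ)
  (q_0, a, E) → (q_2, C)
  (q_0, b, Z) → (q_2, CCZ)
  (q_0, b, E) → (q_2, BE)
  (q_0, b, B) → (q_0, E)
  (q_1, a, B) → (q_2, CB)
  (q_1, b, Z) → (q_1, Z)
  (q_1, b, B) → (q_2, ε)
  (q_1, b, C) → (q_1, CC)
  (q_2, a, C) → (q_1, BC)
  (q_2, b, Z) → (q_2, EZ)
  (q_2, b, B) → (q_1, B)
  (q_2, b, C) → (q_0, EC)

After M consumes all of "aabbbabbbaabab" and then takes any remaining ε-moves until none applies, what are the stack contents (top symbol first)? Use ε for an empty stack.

(q_0, aabbbabbbaabab, Z) ⊢ (q_0, abbbabbbaabab, EZ) ⊢ (q_2, bbbabbbaabab, CZ) ⊢ (q_0, bbabbbaabab, ECZ) ⊢ (q_2, babbbaabab, BECZ) ⊢ (q_1, abbbaabab, BECZ) ⊢ (q_2, bbbaabab, CBECZ) ⊢ (q_0, bbaabab, ECBECZ) ⊢ (q_2, baabab, BECBECZ) ⊢ (q_1, aabab, BECBECZ) ⊢ (q_2, abab, CBECBECZ) ⊢ (q_1, bab, BCBECBECZ) ⊢ (q_2, ab, CBECBECZ) ⊢ (q_1, b, BCBECBECZ) ⊢ (q_2, ε, CBECBECZ)
All input consumed in state q_2 with stack CBECBECZ.

CBECBECZ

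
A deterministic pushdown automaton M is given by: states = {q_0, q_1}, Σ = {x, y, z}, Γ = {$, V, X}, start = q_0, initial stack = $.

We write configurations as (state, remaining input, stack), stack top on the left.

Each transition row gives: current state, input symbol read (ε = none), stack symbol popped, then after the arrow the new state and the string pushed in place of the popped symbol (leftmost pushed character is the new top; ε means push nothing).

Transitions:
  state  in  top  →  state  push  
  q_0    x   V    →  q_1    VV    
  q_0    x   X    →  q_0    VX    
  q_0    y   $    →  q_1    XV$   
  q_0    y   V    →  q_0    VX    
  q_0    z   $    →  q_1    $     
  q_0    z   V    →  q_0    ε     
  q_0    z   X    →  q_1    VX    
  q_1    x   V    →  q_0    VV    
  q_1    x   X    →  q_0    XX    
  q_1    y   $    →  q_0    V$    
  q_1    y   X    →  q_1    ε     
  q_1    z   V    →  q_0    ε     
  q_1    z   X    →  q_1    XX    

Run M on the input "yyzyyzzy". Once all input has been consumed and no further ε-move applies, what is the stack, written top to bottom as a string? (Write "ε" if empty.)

(q_0, yyzyyzzy, $)
  read y, top $: go to q_1, push XV$ → (q_1, yzyyzzy, XV$)
  read y, top X: go to q_1, push ε → (q_1, zyyzzy, V$)
  read z, top V: go to q_0, push ε → (q_0, yyzzy, $)
  read y, top $: go to q_1, push XV$ → (q_1, yzzy, XV$)
  read y, top X: go to q_1, push ε → (q_1, zzy, V$)
  read z, top V: go to q_0, push ε → (q_0, zy, $)
  read z, top $: go to q_1, push $ → (q_1, y, $)
  read y, top $: go to q_0, push V$ → (q_0, ε, V$)
All input consumed in state q_0 with stack V$.

V$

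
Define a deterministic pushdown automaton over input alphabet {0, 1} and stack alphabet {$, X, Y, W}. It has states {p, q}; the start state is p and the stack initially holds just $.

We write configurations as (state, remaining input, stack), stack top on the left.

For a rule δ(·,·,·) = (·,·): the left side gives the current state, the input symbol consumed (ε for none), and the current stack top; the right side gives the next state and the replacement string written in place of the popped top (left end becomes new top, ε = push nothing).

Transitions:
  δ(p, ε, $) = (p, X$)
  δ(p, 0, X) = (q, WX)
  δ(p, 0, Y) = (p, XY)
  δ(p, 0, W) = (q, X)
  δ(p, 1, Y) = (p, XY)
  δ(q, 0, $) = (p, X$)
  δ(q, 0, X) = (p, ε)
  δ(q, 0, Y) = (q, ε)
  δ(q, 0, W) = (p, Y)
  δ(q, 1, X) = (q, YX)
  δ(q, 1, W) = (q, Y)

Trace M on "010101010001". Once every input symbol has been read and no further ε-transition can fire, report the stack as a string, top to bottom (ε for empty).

YX$

(p, 010101010001, $) ⊢ (p, 010101010001, X$) ⊢ (q, 10101010001, WX$) ⊢ (q, 0101010001, YX$) ⊢ (q, 101010001, X$) ⊢ (q, 01010001, YX$) ⊢ (q, 1010001, X$) ⊢ (q, 010001, YX$) ⊢ (q, 10001, X$) ⊢ (q, 0001, YX$) ⊢ (q, 001, X$) ⊢ (p, 01, $) ⊢ (p, 01, X$) ⊢ (q, 1, WX$) ⊢ (q, ε, YX$)
All input consumed in state q with stack YX$.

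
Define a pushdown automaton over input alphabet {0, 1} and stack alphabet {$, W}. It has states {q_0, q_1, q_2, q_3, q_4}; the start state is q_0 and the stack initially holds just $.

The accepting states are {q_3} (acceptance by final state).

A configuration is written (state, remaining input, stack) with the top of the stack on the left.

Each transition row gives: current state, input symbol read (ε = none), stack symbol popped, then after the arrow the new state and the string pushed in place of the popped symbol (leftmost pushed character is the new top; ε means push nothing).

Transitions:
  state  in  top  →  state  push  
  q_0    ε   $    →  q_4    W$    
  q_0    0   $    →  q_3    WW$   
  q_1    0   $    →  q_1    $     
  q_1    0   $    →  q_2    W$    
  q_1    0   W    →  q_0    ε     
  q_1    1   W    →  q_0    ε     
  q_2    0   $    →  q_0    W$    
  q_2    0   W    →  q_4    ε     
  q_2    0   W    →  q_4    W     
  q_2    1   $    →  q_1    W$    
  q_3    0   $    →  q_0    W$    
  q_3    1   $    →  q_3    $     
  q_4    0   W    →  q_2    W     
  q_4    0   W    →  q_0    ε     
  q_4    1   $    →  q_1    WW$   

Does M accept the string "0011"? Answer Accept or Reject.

No computation consumes all input and reaches a final state.

Reject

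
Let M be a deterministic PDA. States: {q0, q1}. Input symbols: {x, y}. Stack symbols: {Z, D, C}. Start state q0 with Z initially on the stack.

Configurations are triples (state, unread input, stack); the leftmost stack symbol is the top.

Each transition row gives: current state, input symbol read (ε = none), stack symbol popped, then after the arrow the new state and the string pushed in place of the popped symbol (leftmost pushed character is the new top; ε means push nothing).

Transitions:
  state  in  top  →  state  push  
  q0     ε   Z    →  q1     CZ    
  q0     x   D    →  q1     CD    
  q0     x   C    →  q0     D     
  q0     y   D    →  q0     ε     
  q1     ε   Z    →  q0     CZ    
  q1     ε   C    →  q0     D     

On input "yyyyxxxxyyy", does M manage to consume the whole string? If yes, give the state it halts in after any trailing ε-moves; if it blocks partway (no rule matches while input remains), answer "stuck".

(q0, yyyyxxxxyyy, Z)
  ε-move, top Z: go to q1, push CZ → (q1, yyyyxxxxyyy, CZ)
  ε-move, top C: go to q0, push D → (q0, yyyyxxxxyyy, DZ)
  read y, top D: go to q0, push ε → (q0, yyyxxxxyyy, Z)
  ε-move, top Z: go to q1, push CZ → (q1, yyyxxxxyyy, CZ)
  ε-move, top C: go to q0, push D → (q0, yyyxxxxyyy, DZ)
  read y, top D: go to q0, push ε → (q0, yyxxxxyyy, Z)
  ε-move, top Z: go to q1, push CZ → (q1, yyxxxxyyy, CZ)
  ε-move, top C: go to q0, push D → (q0, yyxxxxyyy, DZ)
  read y, top D: go to q0, push ε → (q0, yxxxxyyy, Z)
  ε-move, top Z: go to q1, push CZ → (q1, yxxxxyyy, CZ)
  ε-move, top C: go to q0, push D → (q0, yxxxxyyy, DZ)
  read y, top D: go to q0, push ε → (q0, xxxxyyy, Z)
  ε-move, top Z: go to q1, push CZ → (q1, xxxxyyy, CZ)
  ε-move, top C: go to q0, push D → (q0, xxxxyyy, DZ)
  read x, top D: go to q1, push CD → (q1, xxxyyy, CDZ)
  ε-move, top C: go to q0, push D → (q0, xxxyyy, DDZ)
  read x, top D: go to q1, push CD → (q1, xxyyy, CDDZ)
  ε-move, top C: go to q0, push D → (q0, xxyyy, DDDZ)
  read x, top D: go to q1, push CD → (q1, xyyy, CDDDZ)
  ε-move, top C: go to q0, push D → (q0, xyyy, DDDDZ)
  read x, top D: go to q1, push CD → (q1, yyy, CDDDDZ)
  ε-move, top C: go to q0, push D → (q0, yyy, DDDDDZ)
  read y, top D: go to q0, push ε → (q0, yy, DDDDZ)
  read y, top D: go to q0, push ε → (q0, y, DDDZ)
  read y, top D: go to q0, push ε → (q0, ε, DDZ)
All input consumed; M is in state q0.

q0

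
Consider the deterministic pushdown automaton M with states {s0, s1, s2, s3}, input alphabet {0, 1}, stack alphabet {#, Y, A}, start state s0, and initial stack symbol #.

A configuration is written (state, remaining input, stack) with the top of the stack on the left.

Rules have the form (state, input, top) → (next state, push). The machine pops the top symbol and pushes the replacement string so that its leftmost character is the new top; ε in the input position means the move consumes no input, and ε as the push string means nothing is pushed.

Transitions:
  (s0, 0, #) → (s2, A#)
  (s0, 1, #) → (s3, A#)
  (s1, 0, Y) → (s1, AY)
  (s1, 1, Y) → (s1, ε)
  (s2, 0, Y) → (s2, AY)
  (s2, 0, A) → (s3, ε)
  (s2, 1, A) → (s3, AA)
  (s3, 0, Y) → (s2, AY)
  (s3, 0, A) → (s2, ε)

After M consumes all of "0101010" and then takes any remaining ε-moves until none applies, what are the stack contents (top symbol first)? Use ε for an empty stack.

A#

(s0, 0101010, #)
  read 0, top #: go to s2, push A# → (s2, 101010, A#)
  read 1, top A: go to s3, push AA → (s3, 01010, AA#)
  read 0, top A: go to s2, push ε → (s2, 1010, A#)
  read 1, top A: go to s3, push AA → (s3, 010, AA#)
  read 0, top A: go to s2, push ε → (s2, 10, A#)
  read 1, top A: go to s3, push AA → (s3, 0, AA#)
  read 0, top A: go to s2, push ε → (s2, ε, A#)
All input consumed in state s2 with stack A#.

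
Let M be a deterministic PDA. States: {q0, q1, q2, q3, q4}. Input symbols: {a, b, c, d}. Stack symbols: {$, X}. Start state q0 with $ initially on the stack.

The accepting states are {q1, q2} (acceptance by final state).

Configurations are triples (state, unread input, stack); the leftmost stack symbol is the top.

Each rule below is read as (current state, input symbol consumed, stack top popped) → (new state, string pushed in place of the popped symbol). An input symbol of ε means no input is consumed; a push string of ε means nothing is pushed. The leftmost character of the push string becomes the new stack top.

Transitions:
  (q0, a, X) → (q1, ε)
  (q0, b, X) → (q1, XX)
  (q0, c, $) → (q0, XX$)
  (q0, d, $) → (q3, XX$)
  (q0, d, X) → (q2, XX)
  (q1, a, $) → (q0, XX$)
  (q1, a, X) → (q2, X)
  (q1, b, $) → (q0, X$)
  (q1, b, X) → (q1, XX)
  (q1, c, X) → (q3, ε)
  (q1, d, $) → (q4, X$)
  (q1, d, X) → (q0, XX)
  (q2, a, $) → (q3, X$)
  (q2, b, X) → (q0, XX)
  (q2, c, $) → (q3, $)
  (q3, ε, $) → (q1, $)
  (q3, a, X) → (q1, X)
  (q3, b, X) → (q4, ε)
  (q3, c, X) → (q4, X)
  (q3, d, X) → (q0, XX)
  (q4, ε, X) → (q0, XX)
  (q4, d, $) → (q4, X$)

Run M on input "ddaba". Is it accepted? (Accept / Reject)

(q0, ddaba, $)
  read d, top $: go to q3, push XX$ → (q3, daba, XX$)
  read d, top X: go to q0, push XX → (q0, aba, XXX$)
  read a, top X: go to q1, push ε → (q1, ba, XX$)
  read b, top X: go to q1, push XX → (q1, a, XXX$)
  read a, top X: go to q2, push X → (q2, ε, XXX$)
All input consumed; state q2 ∈ F.

Accept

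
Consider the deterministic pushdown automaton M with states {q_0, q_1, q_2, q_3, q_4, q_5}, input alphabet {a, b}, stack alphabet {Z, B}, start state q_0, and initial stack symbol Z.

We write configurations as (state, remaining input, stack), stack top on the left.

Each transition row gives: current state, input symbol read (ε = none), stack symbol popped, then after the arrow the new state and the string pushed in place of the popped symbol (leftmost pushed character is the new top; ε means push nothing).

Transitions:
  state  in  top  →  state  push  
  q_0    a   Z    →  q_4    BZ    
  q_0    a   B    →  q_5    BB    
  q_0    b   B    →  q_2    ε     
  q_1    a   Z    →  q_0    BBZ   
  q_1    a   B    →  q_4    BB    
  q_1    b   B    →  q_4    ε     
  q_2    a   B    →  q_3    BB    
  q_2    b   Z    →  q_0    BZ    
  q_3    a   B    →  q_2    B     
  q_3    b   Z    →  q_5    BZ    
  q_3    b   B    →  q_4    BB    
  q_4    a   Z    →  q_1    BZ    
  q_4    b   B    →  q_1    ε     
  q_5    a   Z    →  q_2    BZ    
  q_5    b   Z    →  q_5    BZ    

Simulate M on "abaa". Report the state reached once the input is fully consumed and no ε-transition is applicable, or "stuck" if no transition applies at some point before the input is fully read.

(q_0, abaa, Z)
  read a, top Z: go to q_4, push BZ → (q_4, baa, BZ)
  read b, top B: go to q_1, push ε → (q_1, aa, Z)
  read a, top Z: go to q_0, push BBZ → (q_0, a, BBZ)
  read a, top B: go to q_5, push BB → (q_5, ε, BBBZ)
All input consumed; M is in state q_5.

q_5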